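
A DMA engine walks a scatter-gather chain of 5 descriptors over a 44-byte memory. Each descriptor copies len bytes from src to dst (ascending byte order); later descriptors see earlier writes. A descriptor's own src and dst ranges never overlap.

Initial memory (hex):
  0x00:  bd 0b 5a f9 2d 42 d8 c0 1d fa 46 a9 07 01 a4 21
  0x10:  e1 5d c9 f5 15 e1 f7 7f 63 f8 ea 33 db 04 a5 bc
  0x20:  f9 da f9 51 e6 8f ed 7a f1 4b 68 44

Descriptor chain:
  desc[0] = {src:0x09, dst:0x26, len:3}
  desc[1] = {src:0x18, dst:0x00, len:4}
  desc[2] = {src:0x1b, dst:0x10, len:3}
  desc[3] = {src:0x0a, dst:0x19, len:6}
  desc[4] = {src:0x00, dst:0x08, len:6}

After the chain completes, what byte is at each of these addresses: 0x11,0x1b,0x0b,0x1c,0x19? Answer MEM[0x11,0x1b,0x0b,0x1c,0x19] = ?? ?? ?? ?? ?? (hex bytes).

#0 dst[0x26+3] := {0xfa,0x46,0xa9}
#1 dst[0x00+4] := {0x63,0xf8,0xea,0x33}
#2 dst[0x10+3] := {0x33,0xdb,0x04}
#3 dst[0x19+6] := {0x46,0xa9,0x07,0x01,0xa4,0x21}
#4 dst[0x08+6] := {0x63,0xf8,0xea,0x33,0x2d,0x42}
query mem[0x11]=0xdb, mem[0x1b]=0x07, mem[0x0b]=0x33, mem[0x1c]=0x01, mem[0x19]=0x46

MEM[0x11,0x1b,0x0b,0x1c,0x19] = db 07 33 01 46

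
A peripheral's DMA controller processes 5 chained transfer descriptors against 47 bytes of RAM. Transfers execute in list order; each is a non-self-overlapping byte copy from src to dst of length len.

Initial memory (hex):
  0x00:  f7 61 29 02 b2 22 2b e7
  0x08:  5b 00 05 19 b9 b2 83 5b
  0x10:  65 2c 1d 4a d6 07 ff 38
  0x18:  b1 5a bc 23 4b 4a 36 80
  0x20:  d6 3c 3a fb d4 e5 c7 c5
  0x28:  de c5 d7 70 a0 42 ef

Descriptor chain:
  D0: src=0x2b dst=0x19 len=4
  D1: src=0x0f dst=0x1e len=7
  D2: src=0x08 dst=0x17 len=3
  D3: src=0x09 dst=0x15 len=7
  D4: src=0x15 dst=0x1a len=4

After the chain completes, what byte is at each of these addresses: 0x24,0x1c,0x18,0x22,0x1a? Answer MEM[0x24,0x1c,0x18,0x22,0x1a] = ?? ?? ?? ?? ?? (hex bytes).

MEM[0x24,0x1c,0x18,0x22,0x1a] = 07 19 b9 4a 00

  after D0: wrote 4B at 0x19 = 70a042ef
  after D1: wrote 7B at 0x1e = 5b652c1d4ad607
  after D2: wrote 3B at 0x17 = 5b0005
  after D3: wrote 7B at 0x15 = 000519b9b2835b
  after D4: wrote 4B at 0x1a = 000519b9
query mem[0x24]=0x07, mem[0x1c]=0x19, mem[0x18]=0xb9, mem[0x22]=0x4a, mem[0x1a]=0x00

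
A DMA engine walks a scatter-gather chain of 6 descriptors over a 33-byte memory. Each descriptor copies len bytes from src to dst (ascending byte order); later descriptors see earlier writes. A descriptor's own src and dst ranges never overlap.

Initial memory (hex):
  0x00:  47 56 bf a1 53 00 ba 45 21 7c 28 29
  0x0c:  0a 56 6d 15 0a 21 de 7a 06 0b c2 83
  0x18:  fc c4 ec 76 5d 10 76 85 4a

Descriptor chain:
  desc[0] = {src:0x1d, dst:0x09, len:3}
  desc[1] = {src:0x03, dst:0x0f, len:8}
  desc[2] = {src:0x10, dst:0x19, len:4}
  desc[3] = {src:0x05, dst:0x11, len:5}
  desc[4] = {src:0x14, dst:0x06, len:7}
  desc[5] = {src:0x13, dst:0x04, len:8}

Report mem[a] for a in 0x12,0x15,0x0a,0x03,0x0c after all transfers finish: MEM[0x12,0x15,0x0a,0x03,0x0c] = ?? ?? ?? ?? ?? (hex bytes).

MEM[0x12,0x15,0x0a,0x03,0x0c] = ba 10 53 a1 00

[0] 0x1d->0x09 len=3 : 10 76 85
[1] 0x03->0x0f len=8 : a1 53 00 ba 45 21 10 76
[2] 0x10->0x19 len=4 : 53 00 ba 45
[3] 0x05->0x11 len=5 : 00 ba 45 21 10
[4] 0x14->0x06 len=7 : 21 10 76 83 fc 53 00
[5] 0x13->0x04 len=8 : 45 21 10 76 83 fc 53 00
query mem[0x12]=0xba, mem[0x15]=0x10, mem[0x0a]=0x53, mem[0x03]=0xa1, mem[0x0c]=0x00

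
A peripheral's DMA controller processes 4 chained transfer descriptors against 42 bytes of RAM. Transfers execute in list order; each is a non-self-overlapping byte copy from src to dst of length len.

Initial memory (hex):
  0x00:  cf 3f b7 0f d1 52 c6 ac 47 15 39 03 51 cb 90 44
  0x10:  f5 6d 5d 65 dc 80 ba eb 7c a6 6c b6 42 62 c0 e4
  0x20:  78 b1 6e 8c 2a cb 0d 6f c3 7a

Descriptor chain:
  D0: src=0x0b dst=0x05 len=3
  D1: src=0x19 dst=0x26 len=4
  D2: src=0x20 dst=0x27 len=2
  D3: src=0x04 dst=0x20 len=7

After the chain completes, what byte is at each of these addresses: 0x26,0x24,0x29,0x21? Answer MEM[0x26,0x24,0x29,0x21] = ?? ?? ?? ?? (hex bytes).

MEM[0x26,0x24,0x29,0x21] = 39 47 42 03

D0: mem[0x05..0x07] <- [03 51 cb]
D1: mem[0x26..0x29] <- [a6 6c b6 42]
D2: mem[0x27..0x28] <- [78 b1]
D3: mem[0x20..0x26] <- [d1 03 51 cb 47 15 39]
query mem[0x26]=0x39, mem[0x24]=0x47, mem[0x29]=0x42, mem[0x21]=0x03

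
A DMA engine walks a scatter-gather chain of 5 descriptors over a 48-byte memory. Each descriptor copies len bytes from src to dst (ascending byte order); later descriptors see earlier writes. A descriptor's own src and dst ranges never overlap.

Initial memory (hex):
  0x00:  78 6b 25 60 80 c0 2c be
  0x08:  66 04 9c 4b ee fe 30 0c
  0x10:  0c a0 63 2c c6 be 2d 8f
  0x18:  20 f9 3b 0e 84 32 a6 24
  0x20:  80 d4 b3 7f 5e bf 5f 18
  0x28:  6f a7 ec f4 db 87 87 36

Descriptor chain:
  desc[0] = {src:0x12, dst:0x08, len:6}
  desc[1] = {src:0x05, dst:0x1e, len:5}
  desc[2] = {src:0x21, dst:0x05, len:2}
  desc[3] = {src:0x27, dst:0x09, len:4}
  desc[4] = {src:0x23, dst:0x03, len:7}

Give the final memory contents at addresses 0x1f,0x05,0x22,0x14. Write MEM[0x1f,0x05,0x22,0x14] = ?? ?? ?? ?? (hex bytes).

  after D0: wrote 6B at 0x08 = 632cc6be2d8f
  after D1: wrote 5B at 0x1e = c02cbe632c
  after D2: wrote 2B at 0x05 = 632c
  after D3: wrote 4B at 0x09 = 186fa7ec
  after D4: wrote 7B at 0x03 = 7f5ebf5f186fa7
query mem[0x1f]=0x2c, mem[0x05]=0xbf, mem[0x22]=0x2c, mem[0x14]=0xc6

MEM[0x1f,0x05,0x22,0x14] = 2c bf 2c c6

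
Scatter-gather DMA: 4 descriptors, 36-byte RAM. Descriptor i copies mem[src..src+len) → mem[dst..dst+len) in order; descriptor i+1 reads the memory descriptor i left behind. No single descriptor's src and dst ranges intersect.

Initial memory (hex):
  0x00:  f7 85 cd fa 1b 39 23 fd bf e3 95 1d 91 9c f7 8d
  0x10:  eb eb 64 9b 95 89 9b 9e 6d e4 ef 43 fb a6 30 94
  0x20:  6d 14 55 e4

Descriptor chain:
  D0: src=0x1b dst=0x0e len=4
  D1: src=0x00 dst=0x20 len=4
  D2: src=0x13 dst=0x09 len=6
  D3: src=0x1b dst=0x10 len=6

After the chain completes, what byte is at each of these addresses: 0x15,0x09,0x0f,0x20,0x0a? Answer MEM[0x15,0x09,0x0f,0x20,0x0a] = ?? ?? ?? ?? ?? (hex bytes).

#0 dst[0x0e+4] := {0x43,0xfb,0xa6,0x30}
#1 dst[0x20+4] := {0xf7,0x85,0xcd,0xfa}
#2 dst[0x09+6] := {0x9b,0x95,0x89,0x9b,0x9e,0x6d}
#3 dst[0x10+6] := {0x43,0xfb,0xa6,0x30,0x94,0xf7}
query mem[0x15]=0xf7, mem[0x09]=0x9b, mem[0x0f]=0xfb, mem[0x20]=0xf7, mem[0x0a]=0x95

MEM[0x15,0x09,0x0f,0x20,0x0a] = f7 9b fb f7 95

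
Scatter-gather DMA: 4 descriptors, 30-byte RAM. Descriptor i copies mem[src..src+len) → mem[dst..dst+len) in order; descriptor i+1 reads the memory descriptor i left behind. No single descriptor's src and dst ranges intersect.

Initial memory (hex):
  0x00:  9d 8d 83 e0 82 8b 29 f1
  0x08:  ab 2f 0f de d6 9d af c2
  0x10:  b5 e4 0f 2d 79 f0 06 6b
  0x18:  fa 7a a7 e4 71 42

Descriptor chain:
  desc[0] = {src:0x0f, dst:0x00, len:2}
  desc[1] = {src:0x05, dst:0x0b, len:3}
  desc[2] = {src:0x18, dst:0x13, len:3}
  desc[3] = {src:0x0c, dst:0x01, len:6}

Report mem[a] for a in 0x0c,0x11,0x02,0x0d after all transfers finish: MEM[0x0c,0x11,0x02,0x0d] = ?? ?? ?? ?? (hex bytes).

MEM[0x0c,0x11,0x02,0x0d] = 29 e4 f1 f1

#0 dst[0x00+2] := {0xc2,0xb5}
#1 dst[0x0b+3] := {0x8b,0x29,0xf1}
#2 dst[0x13+3] := {0xfa,0x7a,0xa7}
#3 dst[0x01+6] := {0x29,0xf1,0xaf,0xc2,0xb5,0xe4}
query mem[0x0c]=0x29, mem[0x11]=0xe4, mem[0x02]=0xf1, mem[0x0d]=0xf1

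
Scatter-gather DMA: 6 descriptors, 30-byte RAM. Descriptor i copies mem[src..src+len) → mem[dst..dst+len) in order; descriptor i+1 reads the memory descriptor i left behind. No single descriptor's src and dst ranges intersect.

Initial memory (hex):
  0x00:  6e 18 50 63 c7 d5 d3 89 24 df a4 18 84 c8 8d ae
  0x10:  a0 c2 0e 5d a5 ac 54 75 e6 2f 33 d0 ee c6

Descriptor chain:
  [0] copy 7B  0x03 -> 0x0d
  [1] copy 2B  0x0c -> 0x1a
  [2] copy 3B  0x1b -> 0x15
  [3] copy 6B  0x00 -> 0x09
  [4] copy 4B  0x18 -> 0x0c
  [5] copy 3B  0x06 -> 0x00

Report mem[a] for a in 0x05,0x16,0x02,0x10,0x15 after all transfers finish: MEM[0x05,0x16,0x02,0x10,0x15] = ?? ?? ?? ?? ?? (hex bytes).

MEM[0x05,0x16,0x02,0x10,0x15] = d5 ee 24 d3 63

[0] 0x03->0x0d len=7 : 63 c7 d5 d3 89 24 df
[1] 0x0c->0x1a len=2 : 84 63
[2] 0x1b->0x15 len=3 : 63 ee c6
[3] 0x00->0x09 len=6 : 6e 18 50 63 c7 d5
[4] 0x18->0x0c len=4 : e6 2f 84 63
[5] 0x06->0x00 len=3 : d3 89 24
query mem[0x05]=0xd5, mem[0x16]=0xee, mem[0x02]=0x24, mem[0x10]=0xd3, mem[0x15]=0x63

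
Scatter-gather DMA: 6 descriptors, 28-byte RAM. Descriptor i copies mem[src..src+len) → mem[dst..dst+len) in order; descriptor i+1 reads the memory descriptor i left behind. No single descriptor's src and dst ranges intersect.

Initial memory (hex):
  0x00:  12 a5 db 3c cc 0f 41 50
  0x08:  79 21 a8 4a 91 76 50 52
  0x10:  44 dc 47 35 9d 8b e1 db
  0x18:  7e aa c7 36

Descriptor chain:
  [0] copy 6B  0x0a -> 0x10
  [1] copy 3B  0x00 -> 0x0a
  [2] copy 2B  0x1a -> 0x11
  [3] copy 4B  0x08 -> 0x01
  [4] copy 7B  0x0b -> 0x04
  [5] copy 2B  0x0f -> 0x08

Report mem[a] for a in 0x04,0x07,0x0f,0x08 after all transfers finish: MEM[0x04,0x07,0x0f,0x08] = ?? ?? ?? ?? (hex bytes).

  after D0: wrote 6B at 0x10 = a84a91765052
  after D1: wrote 3B at 0x0a = 12a5db
  after D2: wrote 2B at 0x11 = c736
  after D3: wrote 4B at 0x01 = 792112a5
  after D4: wrote 7B at 0x04 = a5db765052a8c7
  after D5: wrote 2B at 0x08 = 52a8
query mem[0x04]=0xa5, mem[0x07]=0x50, mem[0x0f]=0x52, mem[0x08]=0x52

MEM[0x04,0x07,0x0f,0x08] = a5 50 52 52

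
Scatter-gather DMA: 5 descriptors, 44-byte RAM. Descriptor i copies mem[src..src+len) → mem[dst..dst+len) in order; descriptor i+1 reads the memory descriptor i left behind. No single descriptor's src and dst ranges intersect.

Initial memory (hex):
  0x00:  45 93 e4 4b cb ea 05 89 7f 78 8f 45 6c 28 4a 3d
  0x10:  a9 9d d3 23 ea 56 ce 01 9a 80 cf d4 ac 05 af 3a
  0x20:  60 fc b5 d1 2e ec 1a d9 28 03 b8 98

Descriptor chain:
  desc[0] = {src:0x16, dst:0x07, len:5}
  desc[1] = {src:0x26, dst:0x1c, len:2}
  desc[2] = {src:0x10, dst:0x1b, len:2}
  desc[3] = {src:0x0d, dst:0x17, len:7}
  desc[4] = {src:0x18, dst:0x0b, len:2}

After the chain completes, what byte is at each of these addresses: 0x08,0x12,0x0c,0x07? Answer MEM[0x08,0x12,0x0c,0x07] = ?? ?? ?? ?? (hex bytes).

MEM[0x08,0x12,0x0c,0x07] = 01 d3 3d ce

[0] 0x16->0x07 len=5 : ce 01 9a 80 cf
[1] 0x26->0x1c len=2 : 1a d9
[2] 0x10->0x1b len=2 : a9 9d
[3] 0x0d->0x17 len=7 : 28 4a 3d a9 9d d3 23
[4] 0x18->0x0b len=2 : 4a 3d
query mem[0x08]=0x01, mem[0x12]=0xd3, mem[0x0c]=0x3d, mem[0x07]=0xce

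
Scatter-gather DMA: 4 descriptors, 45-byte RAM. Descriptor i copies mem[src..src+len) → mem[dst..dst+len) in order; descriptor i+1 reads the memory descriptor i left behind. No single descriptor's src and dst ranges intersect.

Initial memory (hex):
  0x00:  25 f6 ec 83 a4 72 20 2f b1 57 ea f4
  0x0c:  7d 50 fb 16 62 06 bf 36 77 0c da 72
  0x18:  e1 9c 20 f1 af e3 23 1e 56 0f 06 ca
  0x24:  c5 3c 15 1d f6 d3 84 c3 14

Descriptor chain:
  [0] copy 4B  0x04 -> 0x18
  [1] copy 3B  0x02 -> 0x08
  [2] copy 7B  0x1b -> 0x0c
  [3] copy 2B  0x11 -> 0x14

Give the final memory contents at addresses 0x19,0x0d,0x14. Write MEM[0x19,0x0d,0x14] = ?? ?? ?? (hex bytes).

MEM[0x19,0x0d,0x14] = 72 af 56

  after D0: wrote 4B at 0x18 = a472202f
  after D1: wrote 3B at 0x08 = ec83a4
  after D2: wrote 7B at 0x0c = 2fafe3231e560f
  after D3: wrote 2B at 0x14 = 560f
query mem[0x19]=0x72, mem[0x0d]=0xaf, mem[0x14]=0x56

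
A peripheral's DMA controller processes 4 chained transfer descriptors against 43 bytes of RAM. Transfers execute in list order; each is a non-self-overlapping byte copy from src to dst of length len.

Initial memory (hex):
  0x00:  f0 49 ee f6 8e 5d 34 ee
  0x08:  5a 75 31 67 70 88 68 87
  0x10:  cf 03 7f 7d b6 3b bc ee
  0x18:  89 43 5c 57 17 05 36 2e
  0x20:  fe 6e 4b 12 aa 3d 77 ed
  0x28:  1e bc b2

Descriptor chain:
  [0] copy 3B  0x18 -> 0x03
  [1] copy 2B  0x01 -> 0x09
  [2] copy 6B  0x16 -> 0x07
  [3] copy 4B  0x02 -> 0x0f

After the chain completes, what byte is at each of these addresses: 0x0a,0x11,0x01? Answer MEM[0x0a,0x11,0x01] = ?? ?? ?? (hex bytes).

D0: mem[0x03..0x05] <- [89 43 5c]
D1: mem[0x09..0x0a] <- [49 ee]
D2: mem[0x07..0x0c] <- [bc ee 89 43 5c 57]
D3: mem[0x0f..0x12] <- [ee 89 43 5c]
query mem[0x0a]=0x43, mem[0x11]=0x43, mem[0x01]=0x49

MEM[0x0a,0x11,0x01] = 43 43 49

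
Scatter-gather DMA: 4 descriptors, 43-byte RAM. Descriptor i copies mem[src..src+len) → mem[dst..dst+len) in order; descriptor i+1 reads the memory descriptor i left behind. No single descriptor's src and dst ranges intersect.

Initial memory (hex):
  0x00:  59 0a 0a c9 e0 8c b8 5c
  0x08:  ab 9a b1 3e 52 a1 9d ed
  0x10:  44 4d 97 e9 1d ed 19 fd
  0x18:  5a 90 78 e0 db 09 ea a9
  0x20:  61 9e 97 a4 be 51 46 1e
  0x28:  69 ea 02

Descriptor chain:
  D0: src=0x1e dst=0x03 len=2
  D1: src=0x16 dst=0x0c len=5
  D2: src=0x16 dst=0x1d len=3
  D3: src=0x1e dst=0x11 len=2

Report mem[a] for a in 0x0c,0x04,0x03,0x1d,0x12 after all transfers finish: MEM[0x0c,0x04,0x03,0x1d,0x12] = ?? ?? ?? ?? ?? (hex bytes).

[0] 0x1e->0x03 len=2 : ea a9
[1] 0x16->0x0c len=5 : 19 fd 5a 90 78
[2] 0x16->0x1d len=3 : 19 fd 5a
[3] 0x1e->0x11 len=2 : fd 5a
query mem[0x0c]=0x19, mem[0x04]=0xa9, mem[0x03]=0xea, mem[0x1d]=0x19, mem[0x12]=0x5a

MEM[0x0c,0x04,0x03,0x1d,0x12] = 19 a9 ea 19 5a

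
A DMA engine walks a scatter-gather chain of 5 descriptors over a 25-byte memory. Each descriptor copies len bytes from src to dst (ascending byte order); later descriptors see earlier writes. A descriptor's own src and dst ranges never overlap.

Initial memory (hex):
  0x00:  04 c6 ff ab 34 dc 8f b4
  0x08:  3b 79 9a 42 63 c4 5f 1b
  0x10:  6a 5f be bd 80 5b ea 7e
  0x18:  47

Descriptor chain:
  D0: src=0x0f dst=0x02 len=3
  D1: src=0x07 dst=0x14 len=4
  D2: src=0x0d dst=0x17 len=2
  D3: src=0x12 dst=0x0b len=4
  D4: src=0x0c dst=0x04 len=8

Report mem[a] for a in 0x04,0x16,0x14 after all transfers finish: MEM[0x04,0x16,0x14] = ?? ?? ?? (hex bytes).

MEM[0x04,0x16,0x14] = bd 79 b4

D0: mem[0x02..0x04] <- [1b 6a 5f]
D1: mem[0x14..0x17] <- [b4 3b 79 9a]
D2: mem[0x17..0x18] <- [c4 5f]
D3: mem[0x0b..0x0e] <- [be bd b4 3b]
D4: mem[0x04..0x0b] <- [bd b4 3b 1b 6a 5f be bd]
query mem[0x04]=0xbd, mem[0x16]=0x79, mem[0x14]=0xb4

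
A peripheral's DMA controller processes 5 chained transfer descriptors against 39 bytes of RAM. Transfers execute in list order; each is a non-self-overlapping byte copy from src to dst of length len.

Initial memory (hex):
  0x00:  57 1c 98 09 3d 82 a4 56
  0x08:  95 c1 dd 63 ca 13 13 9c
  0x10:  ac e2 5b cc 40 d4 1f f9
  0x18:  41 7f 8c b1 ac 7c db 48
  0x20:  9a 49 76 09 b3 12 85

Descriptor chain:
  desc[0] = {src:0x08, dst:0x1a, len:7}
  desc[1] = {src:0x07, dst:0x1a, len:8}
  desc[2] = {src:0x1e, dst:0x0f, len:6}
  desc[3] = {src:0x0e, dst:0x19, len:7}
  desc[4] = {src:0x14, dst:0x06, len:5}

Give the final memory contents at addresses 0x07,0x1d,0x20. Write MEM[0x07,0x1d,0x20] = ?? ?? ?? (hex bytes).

MEM[0x07,0x1d,0x20] = d4 13 13

[0] 0x08->0x1a len=7 : 95 c1 dd 63 ca 13 13
[1] 0x07->0x1a len=8 : 56 95 c1 dd 63 ca 13 13
[2] 0x1e->0x0f len=6 : 63 ca 13 13 76 09
[3] 0x0e->0x19 len=7 : 13 63 ca 13 13 76 09
[4] 0x14->0x06 len=5 : 09 d4 1f f9 41
query mem[0x07]=0xd4, mem[0x1d]=0x13, mem[0x20]=0x13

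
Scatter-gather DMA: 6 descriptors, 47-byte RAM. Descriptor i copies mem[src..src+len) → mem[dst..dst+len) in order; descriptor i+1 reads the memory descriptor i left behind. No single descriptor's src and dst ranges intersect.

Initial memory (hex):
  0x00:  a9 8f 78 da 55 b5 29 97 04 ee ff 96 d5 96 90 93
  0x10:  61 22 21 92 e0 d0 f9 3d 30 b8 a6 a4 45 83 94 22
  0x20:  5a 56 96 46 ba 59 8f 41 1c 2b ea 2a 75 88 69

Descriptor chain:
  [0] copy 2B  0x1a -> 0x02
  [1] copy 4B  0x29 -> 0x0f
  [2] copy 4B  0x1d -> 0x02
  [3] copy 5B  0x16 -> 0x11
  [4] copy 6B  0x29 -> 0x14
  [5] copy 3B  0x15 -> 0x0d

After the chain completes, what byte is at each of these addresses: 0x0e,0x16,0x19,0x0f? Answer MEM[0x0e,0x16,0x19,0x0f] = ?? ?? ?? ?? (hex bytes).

#0 dst[0x02+2] := {0xa6,0xa4}
#1 dst[0x0f+4] := {0x2b,0xea,0x2a,0x75}
#2 dst[0x02+4] := {0x83,0x94,0x22,0x5a}
#3 dst[0x11+5] := {0xf9,0x3d,0x30,0xb8,0xa6}
#4 dst[0x14+6] := {0x2b,0xea,0x2a,0x75,0x88,0x69}
#5 dst[0x0d+3] := {0xea,0x2a,0x75}
query mem[0x0e]=0x2a, mem[0x16]=0x2a, mem[0x19]=0x69, mem[0x0f]=0x75

MEM[0x0e,0x16,0x19,0x0f] = 2a 2a 69 75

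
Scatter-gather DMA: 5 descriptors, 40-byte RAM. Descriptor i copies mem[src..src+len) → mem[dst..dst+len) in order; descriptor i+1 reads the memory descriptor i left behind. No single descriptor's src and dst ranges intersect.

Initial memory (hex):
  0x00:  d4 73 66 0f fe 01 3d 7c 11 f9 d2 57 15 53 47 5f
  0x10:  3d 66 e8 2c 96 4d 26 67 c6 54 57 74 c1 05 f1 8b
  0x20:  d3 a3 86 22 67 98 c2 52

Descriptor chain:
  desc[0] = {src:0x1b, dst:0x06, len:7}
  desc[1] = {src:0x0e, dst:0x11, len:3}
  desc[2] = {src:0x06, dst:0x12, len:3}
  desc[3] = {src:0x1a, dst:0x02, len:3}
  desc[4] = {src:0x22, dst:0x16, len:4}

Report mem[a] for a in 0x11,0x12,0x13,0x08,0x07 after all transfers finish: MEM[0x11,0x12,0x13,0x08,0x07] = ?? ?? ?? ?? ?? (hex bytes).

  after D0: wrote 7B at 0x06 = 74c105f18bd3a3
  after D1: wrote 3B at 0x11 = 475f3d
  after D2: wrote 3B at 0x12 = 74c105
  after D3: wrote 3B at 0x02 = 5774c1
  after D4: wrote 4B at 0x16 = 86226798
query mem[0x11]=0x47, mem[0x12]=0x74, mem[0x13]=0xc1, mem[0x08]=0x05, mem[0x07]=0xc1

MEM[0x11,0x12,0x13,0x08,0x07] = 47 74 c1 05 c1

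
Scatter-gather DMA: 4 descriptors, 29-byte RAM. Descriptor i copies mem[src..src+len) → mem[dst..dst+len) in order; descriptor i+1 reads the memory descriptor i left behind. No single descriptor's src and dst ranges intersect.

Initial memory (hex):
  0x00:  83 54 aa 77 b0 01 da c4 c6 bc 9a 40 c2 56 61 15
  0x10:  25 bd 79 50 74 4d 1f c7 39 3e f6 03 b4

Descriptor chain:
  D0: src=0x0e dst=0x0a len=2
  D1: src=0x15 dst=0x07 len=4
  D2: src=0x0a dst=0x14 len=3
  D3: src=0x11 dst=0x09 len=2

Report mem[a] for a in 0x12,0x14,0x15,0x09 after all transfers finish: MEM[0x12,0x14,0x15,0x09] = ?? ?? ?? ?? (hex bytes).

MEM[0x12,0x14,0x15,0x09] = 79 39 15 bd

[0] 0x0e->0x0a len=2 : 61 15
[1] 0x15->0x07 len=4 : 4d 1f c7 39
[2] 0x0a->0x14 len=3 : 39 15 c2
[3] 0x11->0x09 len=2 : bd 79
query mem[0x12]=0x79, mem[0x14]=0x39, mem[0x15]=0x15, mem[0x09]=0xbd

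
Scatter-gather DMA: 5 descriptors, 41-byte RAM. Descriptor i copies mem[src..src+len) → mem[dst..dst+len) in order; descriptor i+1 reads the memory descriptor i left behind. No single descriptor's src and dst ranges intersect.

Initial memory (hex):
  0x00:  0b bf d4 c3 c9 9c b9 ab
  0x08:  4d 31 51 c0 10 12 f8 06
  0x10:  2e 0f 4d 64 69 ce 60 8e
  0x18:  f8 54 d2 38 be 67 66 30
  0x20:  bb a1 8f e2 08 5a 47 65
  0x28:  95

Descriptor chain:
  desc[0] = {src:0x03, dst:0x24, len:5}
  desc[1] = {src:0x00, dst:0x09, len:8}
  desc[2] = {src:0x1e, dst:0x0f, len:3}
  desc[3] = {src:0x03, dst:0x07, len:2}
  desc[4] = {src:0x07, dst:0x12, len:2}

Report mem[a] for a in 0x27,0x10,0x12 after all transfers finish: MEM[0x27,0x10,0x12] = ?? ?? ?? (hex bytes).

MEM[0x27,0x10,0x12] = b9 30 c3

  after D0: wrote 5B at 0x24 = c3c99cb9ab
  after D1: wrote 8B at 0x09 = 0bbfd4c3c99cb9ab
  after D2: wrote 3B at 0x0f = 6630bb
  after D3: wrote 2B at 0x07 = c3c9
  after D4: wrote 2B at 0x12 = c3c9
query mem[0x27]=0xb9, mem[0x10]=0x30, mem[0x12]=0xc3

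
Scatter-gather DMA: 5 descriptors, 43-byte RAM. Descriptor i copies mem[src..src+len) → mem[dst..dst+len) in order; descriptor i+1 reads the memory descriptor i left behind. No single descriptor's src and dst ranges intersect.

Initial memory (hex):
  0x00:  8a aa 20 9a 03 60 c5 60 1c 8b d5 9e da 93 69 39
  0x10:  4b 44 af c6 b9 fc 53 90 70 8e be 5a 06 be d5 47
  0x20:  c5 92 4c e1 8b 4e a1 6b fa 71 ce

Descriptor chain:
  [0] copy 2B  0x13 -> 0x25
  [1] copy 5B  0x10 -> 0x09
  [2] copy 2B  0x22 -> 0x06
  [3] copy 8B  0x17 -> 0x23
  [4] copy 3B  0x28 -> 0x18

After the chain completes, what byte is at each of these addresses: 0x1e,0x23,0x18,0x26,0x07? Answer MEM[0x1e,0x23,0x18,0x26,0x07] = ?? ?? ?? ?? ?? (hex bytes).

MEM[0x1e,0x23,0x18,0x26,0x07] = d5 90 06 be e1

D0: mem[0x25..0x26] <- [c6 b9]
D1: mem[0x09..0x0d] <- [4b 44 af c6 b9]
D2: mem[0x06..0x07] <- [4c e1]
D3: mem[0x23..0x2a] <- [90 70 8e be 5a 06 be d5]
D4: mem[0x18..0x1a] <- [06 be d5]
query mem[0x1e]=0xd5, mem[0x23]=0x90, mem[0x18]=0x06, mem[0x26]=0xbe, mem[0x07]=0xe1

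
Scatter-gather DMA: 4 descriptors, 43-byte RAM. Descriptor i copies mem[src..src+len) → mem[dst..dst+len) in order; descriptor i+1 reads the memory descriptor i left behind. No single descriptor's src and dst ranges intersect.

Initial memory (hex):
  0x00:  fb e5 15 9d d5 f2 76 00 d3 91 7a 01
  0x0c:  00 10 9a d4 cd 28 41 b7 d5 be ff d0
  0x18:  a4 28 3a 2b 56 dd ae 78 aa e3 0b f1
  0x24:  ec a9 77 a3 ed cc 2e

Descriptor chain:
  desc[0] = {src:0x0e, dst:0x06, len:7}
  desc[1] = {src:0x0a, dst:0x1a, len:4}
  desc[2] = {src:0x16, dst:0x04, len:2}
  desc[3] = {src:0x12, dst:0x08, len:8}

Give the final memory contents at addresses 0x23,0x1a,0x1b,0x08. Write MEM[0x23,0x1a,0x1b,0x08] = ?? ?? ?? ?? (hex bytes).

D0: mem[0x06..0x0c] <- [9a d4 cd 28 41 b7 d5]
D1: mem[0x1a..0x1d] <- [41 b7 d5 10]
D2: mem[0x04..0x05] <- [ff d0]
D3: mem[0x08..0x0f] <- [41 b7 d5 be ff d0 a4 28]
query mem[0x23]=0xf1, mem[0x1a]=0x41, mem[0x1b]=0xb7, mem[0x08]=0x41

MEM[0x23,0x1a,0x1b,0x08] = f1 41 b7 41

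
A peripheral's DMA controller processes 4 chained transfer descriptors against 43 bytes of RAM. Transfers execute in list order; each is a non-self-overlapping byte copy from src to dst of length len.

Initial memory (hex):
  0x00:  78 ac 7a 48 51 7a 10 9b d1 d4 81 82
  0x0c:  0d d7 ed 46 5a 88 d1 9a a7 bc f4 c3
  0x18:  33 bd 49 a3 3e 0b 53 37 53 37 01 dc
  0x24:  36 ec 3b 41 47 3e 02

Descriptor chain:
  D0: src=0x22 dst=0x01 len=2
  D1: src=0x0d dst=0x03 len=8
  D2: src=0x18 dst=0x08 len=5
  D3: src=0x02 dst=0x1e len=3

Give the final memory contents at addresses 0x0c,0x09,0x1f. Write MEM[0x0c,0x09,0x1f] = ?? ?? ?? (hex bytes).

[0] 0x22->0x01 len=2 : 01 dc
[1] 0x0d->0x03 len=8 : d7 ed 46 5a 88 d1 9a a7
[2] 0x18->0x08 len=5 : 33 bd 49 a3 3e
[3] 0x02->0x1e len=3 : dc d7 ed
query mem[0x0c]=0x3e, mem[0x09]=0xbd, mem[0x1f]=0xd7

MEM[0x0c,0x09,0x1f] = 3e bd d7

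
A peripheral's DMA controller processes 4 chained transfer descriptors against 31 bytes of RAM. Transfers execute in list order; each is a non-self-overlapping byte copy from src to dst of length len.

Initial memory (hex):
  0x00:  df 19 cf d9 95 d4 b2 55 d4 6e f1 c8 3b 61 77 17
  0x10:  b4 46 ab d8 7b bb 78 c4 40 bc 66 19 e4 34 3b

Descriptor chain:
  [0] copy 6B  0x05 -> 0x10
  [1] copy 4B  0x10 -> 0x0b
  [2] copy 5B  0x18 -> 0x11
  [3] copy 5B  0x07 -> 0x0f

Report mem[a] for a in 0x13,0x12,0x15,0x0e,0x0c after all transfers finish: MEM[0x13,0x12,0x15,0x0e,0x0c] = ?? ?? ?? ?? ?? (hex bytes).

MEM[0x13,0x12,0x15,0x0e,0x0c] = d4 f1 e4 d4 b2

[0] 0x05->0x10 len=6 : d4 b2 55 d4 6e f1
[1] 0x10->0x0b len=4 : d4 b2 55 d4
[2] 0x18->0x11 len=5 : 40 bc 66 19 e4
[3] 0x07->0x0f len=5 : 55 d4 6e f1 d4
query mem[0x13]=0xd4, mem[0x12]=0xf1, mem[0x15]=0xe4, mem[0x0e]=0xd4, mem[0x0c]=0xb2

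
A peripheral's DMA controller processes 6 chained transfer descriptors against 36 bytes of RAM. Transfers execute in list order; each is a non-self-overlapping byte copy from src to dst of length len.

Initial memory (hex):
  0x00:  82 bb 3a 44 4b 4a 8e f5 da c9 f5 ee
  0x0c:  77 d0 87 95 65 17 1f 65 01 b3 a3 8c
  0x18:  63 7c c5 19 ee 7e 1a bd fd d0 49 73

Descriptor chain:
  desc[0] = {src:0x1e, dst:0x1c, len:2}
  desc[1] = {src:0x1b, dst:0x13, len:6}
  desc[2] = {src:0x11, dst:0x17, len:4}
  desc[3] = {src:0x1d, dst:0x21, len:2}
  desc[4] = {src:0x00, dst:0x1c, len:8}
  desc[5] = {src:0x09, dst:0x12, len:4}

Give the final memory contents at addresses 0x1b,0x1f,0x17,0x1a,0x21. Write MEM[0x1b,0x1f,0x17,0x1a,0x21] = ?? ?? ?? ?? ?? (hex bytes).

D0: mem[0x1c..0x1d] <- [1a bd]
D1: mem[0x13..0x18] <- [19 1a bd 1a bd fd]
D2: mem[0x17..0x1a] <- [17 1f 19 1a]
D3: mem[0x21..0x22] <- [bd 1a]
D4: mem[0x1c..0x23] <- [82 bb 3a 44 4b 4a 8e f5]
D5: mem[0x12..0x15] <- [c9 f5 ee 77]
query mem[0x1b]=0x19, mem[0x1f]=0x44, mem[0x17]=0x17, mem[0x1a]=0x1a, mem[0x21]=0x4a

MEM[0x1b,0x1f,0x17,0x1a,0x21] = 19 44 17 1a 4a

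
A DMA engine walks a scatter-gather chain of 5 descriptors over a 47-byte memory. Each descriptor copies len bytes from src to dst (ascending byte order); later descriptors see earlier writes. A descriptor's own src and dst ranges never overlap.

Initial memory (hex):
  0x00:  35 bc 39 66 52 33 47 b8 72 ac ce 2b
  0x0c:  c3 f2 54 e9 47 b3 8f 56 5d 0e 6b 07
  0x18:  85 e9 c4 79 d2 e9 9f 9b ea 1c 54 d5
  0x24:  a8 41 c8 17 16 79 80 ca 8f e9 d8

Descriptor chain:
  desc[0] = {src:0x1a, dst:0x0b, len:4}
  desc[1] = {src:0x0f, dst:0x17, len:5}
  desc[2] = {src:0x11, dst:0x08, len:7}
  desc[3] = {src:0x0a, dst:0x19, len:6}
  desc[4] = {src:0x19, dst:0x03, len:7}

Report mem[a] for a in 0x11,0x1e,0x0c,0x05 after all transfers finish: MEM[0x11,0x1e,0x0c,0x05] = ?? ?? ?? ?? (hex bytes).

#0 dst[0x0b+4] := {0xc4,0x79,0xd2,0xe9}
#1 dst[0x17+5] := {0xe9,0x47,0xb3,0x8f,0x56}
#2 dst[0x08+7] := {0xb3,0x8f,0x56,0x5d,0x0e,0x6b,0xe9}
#3 dst[0x19+6] := {0x56,0x5d,0x0e,0x6b,0xe9,0xe9}
#4 dst[0x03+7] := {0x56,0x5d,0x0e,0x6b,0xe9,0xe9,0x9b}
query mem[0x11]=0xb3, mem[0x1e]=0xe9, mem[0x0c]=0x0e, mem[0x05]=0x0e

MEM[0x11,0x1e,0x0c,0x05] = b3 e9 0e 0e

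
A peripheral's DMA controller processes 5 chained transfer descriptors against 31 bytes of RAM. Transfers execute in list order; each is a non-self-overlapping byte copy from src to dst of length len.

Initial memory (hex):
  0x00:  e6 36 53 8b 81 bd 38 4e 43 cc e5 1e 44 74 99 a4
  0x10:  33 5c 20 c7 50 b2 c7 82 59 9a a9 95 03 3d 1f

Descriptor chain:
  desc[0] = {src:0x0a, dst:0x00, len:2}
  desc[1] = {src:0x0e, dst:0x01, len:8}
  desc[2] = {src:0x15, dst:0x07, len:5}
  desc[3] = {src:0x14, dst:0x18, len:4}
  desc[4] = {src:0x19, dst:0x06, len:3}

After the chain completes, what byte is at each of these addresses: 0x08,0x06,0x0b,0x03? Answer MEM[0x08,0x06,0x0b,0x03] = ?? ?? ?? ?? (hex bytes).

MEM[0x08,0x06,0x0b,0x03] = 82 b2 9a 33

  after D0: wrote 2B at 0x00 = e51e
  after D1: wrote 8B at 0x01 = 99a4335c20c750b2
  after D2: wrote 5B at 0x07 = b2c782599a
  after D3: wrote 4B at 0x18 = 50b2c782
  after D4: wrote 3B at 0x06 = b2c782
query mem[0x08]=0x82, mem[0x06]=0xb2, mem[0x0b]=0x9a, mem[0x03]=0x33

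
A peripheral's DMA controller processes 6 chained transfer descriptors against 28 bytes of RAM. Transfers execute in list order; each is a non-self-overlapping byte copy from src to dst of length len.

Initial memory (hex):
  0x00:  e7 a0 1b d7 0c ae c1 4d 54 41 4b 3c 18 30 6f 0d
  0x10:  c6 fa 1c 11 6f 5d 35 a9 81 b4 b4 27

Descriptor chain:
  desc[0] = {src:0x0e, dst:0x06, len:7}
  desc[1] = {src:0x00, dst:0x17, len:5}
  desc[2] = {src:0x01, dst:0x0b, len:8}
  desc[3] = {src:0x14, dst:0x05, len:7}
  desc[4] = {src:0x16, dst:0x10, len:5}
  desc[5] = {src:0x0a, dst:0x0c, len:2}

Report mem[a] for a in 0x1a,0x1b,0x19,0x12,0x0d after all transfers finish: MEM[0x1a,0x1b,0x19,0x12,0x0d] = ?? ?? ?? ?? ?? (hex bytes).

MEM[0x1a,0x1b,0x19,0x12,0x0d] = d7 0c 1b a0 d7

D0: mem[0x06..0x0c] <- [6f 0d c6 fa 1c 11 6f]
D1: mem[0x17..0x1b] <- [e7 a0 1b d7 0c]
D2: mem[0x0b..0x12] <- [a0 1b d7 0c ae 6f 0d c6]
D3: mem[0x05..0x0b] <- [6f 5d 35 e7 a0 1b d7]
D4: mem[0x10..0x14] <- [35 e7 a0 1b d7]
D5: mem[0x0c..0x0d] <- [1b d7]
query mem[0x1a]=0xd7, mem[0x1b]=0x0c, mem[0x19]=0x1b, mem[0x12]=0xa0, mem[0x0d]=0xd7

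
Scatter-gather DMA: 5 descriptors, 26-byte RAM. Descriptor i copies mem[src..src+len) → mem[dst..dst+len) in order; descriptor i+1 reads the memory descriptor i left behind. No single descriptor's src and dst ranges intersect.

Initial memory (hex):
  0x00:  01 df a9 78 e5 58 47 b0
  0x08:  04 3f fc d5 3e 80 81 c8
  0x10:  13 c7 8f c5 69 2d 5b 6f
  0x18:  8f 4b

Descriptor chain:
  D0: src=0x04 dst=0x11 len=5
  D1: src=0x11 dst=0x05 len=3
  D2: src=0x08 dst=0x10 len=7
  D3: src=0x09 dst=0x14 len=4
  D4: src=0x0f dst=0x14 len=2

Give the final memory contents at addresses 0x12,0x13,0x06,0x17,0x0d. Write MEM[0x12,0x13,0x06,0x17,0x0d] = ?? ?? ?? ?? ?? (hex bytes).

D0: mem[0x11..0x15] <- [e5 58 47 b0 04]
D1: mem[0x05..0x07] <- [e5 58 47]
D2: mem[0x10..0x16] <- [04 3f fc d5 3e 80 81]
D3: mem[0x14..0x17] <- [3f fc d5 3e]
D4: mem[0x14..0x15] <- [c8 04]
query mem[0x12]=0xfc, mem[0x13]=0xd5, mem[0x06]=0x58, mem[0x17]=0x3e, mem[0x0d]=0x80

MEM[0x12,0x13,0x06,0x17,0x0d] = fc d5 58 3e 80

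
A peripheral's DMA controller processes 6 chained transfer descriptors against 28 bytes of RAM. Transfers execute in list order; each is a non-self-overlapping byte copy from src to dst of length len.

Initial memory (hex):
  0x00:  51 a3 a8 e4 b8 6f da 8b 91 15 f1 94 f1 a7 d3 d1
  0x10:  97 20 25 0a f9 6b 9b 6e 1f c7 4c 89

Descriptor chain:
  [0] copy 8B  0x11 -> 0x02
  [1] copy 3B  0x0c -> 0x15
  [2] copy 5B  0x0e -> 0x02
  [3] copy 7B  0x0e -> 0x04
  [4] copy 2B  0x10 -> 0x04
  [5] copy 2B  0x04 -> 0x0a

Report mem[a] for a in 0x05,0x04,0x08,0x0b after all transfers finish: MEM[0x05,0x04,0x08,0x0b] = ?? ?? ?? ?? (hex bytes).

[0] 0x11->0x02 len=8 : 20 25 0a f9 6b 9b 6e 1f
[1] 0x0c->0x15 len=3 : f1 a7 d3
[2] 0x0e->0x02 len=5 : d3 d1 97 20 25
[3] 0x0e->0x04 len=7 : d3 d1 97 20 25 0a f9
[4] 0x10->0x04 len=2 : 97 20
[5] 0x04->0x0a len=2 : 97 20
query mem[0x05]=0x20, mem[0x04]=0x97, mem[0x08]=0x25, mem[0x0b]=0x20

MEM[0x05,0x04,0x08,0x0b] = 20 97 25 20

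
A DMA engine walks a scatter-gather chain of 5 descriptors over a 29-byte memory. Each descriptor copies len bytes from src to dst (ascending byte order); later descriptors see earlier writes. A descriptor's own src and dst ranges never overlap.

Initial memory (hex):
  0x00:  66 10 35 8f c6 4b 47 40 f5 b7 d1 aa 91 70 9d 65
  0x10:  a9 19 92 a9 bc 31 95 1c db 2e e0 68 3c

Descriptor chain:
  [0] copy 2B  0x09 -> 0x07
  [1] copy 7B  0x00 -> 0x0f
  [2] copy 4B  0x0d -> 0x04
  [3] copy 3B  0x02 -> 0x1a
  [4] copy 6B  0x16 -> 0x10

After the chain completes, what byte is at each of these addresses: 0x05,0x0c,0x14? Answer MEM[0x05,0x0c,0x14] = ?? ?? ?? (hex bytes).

MEM[0x05,0x0c,0x14] = 9d 91 35

[0] 0x09->0x07 len=2 : b7 d1
[1] 0x00->0x0f len=7 : 66 10 35 8f c6 4b 47
[2] 0x0d->0x04 len=4 : 70 9d 66 10
[3] 0x02->0x1a len=3 : 35 8f 70
[4] 0x16->0x10 len=6 : 95 1c db 2e 35 8f
query mem[0x05]=0x9d, mem[0x0c]=0x91, mem[0x14]=0x35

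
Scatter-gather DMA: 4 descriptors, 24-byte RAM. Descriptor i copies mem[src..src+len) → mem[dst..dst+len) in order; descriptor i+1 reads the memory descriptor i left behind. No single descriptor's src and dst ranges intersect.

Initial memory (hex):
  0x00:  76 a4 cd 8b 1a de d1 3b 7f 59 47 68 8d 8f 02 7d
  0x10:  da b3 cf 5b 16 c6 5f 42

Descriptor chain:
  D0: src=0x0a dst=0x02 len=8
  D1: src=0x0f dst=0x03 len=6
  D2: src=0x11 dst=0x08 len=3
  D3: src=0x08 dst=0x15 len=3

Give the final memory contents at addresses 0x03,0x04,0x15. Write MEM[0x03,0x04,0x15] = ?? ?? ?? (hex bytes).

MEM[0x03,0x04,0x15] = 7d da b3

[0] 0x0a->0x02 len=8 : 47 68 8d 8f 02 7d da b3
[1] 0x0f->0x03 len=6 : 7d da b3 cf 5b 16
[2] 0x11->0x08 len=3 : b3 cf 5b
[3] 0x08->0x15 len=3 : b3 cf 5b
query mem[0x03]=0x7d, mem[0x04]=0xda, mem[0x15]=0xb3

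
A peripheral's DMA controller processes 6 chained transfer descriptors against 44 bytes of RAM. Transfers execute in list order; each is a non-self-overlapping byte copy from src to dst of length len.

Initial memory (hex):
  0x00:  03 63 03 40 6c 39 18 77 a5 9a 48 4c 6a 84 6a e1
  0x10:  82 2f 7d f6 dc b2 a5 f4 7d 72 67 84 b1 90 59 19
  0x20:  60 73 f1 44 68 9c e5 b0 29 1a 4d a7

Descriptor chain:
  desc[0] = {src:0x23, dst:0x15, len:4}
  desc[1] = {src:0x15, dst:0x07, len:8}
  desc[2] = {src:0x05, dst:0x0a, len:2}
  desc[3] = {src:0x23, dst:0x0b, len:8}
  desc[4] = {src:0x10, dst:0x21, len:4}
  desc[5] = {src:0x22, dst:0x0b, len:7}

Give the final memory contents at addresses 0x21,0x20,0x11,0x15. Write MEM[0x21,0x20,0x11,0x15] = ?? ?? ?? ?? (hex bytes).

  after D0: wrote 4B at 0x15 = 44689ce5
  after D1: wrote 8B at 0x07 = 44689ce5726784b1
  after D2: wrote 2B at 0x0a = 3918
  after D3: wrote 8B at 0x0b = 44689ce5b0291a4d
  after D4: wrote 4B at 0x21 = 291a4df6
  after D5: wrote 7B at 0x0b = 1a4df69ce5b029
query mem[0x21]=0x29, mem[0x20]=0x60, mem[0x11]=0x29, mem[0x15]=0x44

MEM[0x21,0x20,0x11,0x15] = 29 60 29 44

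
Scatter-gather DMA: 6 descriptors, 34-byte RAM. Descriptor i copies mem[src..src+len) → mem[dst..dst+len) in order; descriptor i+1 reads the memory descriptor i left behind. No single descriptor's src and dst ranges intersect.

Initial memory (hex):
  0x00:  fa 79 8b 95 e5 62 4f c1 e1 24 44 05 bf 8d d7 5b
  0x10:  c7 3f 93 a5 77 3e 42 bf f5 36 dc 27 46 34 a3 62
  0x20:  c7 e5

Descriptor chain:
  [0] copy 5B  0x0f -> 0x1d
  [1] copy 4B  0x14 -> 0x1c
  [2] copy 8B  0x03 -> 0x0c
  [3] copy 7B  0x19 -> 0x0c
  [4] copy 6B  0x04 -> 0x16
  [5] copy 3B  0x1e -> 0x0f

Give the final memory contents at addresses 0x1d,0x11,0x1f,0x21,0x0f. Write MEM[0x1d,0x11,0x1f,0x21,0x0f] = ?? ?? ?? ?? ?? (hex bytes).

[0] 0x0f->0x1d len=5 : 5b c7 3f 93 a5
[1] 0x14->0x1c len=4 : 77 3e 42 bf
[2] 0x03->0x0c len=8 : 95 e5 62 4f c1 e1 24 44
[3] 0x19->0x0c len=7 : 36 dc 27 77 3e 42 bf
[4] 0x04->0x16 len=6 : e5 62 4f c1 e1 24
[5] 0x1e->0x0f len=3 : 42 bf 93
query mem[0x1d]=0x3e, mem[0x11]=0x93, mem[0x1f]=0xbf, mem[0x21]=0xa5, mem[0x0f]=0x42

MEM[0x1d,0x11,0x1f,0x21,0x0f] = 3e 93 bf a5 42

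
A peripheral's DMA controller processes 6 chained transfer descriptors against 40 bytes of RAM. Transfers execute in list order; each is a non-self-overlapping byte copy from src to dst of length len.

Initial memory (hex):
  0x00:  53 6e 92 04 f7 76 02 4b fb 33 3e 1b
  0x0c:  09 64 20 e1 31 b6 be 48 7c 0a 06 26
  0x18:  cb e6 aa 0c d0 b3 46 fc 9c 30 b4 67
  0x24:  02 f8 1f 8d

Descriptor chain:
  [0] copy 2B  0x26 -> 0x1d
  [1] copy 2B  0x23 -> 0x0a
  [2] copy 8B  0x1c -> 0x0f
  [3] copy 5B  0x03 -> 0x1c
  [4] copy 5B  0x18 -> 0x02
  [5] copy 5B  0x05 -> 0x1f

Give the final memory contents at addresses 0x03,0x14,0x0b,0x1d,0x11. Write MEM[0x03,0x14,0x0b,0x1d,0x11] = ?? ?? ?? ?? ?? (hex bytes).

MEM[0x03,0x14,0x0b,0x1d,0x11] = e6 30 02 f7 8d

#0 dst[0x1d+2] := {0x1f,0x8d}
#1 dst[0x0a+2] := {0x67,0x02}
#2 dst[0x0f+8] := {0xd0,0x1f,0x8d,0xfc,0x9c,0x30,0xb4,0x67}
#3 dst[0x1c+5] := {0x04,0xf7,0x76,0x02,0x4b}
#4 dst[0x02+5] := {0xcb,0xe6,0xaa,0x0c,0x04}
#5 dst[0x1f+5] := {0x0c,0x04,0x4b,0xfb,0x33}
query mem[0x03]=0xe6, mem[0x14]=0x30, mem[0x0b]=0x02, mem[0x1d]=0xf7, mem[0x11]=0x8d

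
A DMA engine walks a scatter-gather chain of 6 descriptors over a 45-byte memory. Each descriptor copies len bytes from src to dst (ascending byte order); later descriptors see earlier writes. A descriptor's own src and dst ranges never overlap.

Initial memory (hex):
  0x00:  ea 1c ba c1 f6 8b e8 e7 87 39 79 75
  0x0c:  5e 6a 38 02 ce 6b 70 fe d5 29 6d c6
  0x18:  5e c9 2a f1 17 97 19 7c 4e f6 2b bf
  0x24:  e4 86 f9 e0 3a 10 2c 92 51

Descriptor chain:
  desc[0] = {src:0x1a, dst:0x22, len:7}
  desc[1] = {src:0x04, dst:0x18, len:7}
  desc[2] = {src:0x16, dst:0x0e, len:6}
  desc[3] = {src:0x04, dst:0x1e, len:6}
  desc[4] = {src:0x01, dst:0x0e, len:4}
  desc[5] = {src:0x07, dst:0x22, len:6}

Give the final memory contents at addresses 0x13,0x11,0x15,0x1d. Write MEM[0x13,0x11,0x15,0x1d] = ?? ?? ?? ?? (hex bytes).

MEM[0x13,0x11,0x15,0x1d] = e7 f6 29 39

D0: mem[0x22..0x28] <- [2a f1 17 97 19 7c 4e]
D1: mem[0x18..0x1e] <- [f6 8b e8 e7 87 39 79]
D2: mem[0x0e..0x13] <- [6d c6 f6 8b e8 e7]
D3: mem[0x1e..0x23] <- [f6 8b e8 e7 87 39]
D4: mem[0x0e..0x11] <- [1c ba c1 f6]
D5: mem[0x22..0x27] <- [e7 87 39 79 75 5e]
query mem[0x13]=0xe7, mem[0x11]=0xf6, mem[0x15]=0x29, mem[0x1d]=0x39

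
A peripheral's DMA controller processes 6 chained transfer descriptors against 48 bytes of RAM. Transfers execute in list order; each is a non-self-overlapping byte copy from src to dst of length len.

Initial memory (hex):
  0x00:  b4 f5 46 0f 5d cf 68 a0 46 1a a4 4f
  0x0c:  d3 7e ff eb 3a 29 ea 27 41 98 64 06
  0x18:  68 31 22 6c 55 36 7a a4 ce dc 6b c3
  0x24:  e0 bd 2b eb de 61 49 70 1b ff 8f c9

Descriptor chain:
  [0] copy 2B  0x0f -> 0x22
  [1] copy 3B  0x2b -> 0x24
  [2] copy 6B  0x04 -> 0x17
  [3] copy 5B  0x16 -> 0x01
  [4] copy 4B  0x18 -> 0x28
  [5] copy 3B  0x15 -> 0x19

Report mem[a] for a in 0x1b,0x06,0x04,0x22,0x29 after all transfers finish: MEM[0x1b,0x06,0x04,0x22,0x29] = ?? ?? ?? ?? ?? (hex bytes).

MEM[0x1b,0x06,0x04,0x22,0x29] = 5d 68 68 eb 68

#0 dst[0x22+2] := {0xeb,0x3a}
#1 dst[0x24+3] := {0x70,0x1b,0xff}
#2 dst[0x17+6] := {0x5d,0xcf,0x68,0xa0,0x46,0x1a}
#3 dst[0x01+5] := {0x64,0x5d,0xcf,0x68,0xa0}
#4 dst[0x28+4] := {0xcf,0x68,0xa0,0x46}
#5 dst[0x19+3] := {0x98,0x64,0x5d}
query mem[0x1b]=0x5d, mem[0x06]=0x68, mem[0x04]=0x68, mem[0x22]=0xeb, mem[0x29]=0x68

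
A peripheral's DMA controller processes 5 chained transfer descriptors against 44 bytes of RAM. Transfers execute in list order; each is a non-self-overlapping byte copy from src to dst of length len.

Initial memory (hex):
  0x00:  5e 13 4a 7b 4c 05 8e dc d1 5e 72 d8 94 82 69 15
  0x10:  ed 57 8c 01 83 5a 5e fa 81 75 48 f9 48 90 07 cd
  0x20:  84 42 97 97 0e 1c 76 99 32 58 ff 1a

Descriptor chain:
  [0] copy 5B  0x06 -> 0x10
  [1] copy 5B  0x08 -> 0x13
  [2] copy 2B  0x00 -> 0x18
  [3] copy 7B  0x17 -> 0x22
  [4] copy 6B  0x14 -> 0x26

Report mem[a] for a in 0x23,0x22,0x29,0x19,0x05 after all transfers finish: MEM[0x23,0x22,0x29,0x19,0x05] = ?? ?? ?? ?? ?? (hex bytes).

D0: mem[0x10..0x14] <- [8e dc d1 5e 72]
D1: mem[0x13..0x17] <- [d1 5e 72 d8 94]
D2: mem[0x18..0x19] <- [5e 13]
D3: mem[0x22..0x28] <- [94 5e 13 48 f9 48 90]
D4: mem[0x26..0x2b] <- [5e 72 d8 94 5e 13]
query mem[0x23]=0x5e, mem[0x22]=0x94, mem[0x29]=0x94, mem[0x19]=0x13, mem[0x05]=0x05

MEM[0x23,0x22,0x29,0x19,0x05] = 5e 94 94 13 05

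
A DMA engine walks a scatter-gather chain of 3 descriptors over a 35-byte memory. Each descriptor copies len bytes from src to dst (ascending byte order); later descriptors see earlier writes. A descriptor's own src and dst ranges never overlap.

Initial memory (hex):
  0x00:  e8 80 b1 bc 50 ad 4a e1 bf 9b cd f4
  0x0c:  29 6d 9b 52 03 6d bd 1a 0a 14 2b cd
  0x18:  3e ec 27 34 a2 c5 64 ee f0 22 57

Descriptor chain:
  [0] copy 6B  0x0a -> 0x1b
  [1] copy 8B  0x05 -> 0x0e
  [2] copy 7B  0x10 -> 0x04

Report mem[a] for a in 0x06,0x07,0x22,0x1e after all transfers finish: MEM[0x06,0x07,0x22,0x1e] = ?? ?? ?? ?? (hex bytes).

  after D0: wrote 6B at 0x1b = cdf4296d9b52
  after D1: wrote 8B at 0x0e = ad4ae1bf9bcdf429
  after D2: wrote 7B at 0x04 = e1bf9bcdf4292b
query mem[0x06]=0x9b, mem[0x07]=0xcd, mem[0x22]=0x57, mem[0x1e]=0x6d

MEM[0x06,0x07,0x22,0x1e] = 9b cd 57 6d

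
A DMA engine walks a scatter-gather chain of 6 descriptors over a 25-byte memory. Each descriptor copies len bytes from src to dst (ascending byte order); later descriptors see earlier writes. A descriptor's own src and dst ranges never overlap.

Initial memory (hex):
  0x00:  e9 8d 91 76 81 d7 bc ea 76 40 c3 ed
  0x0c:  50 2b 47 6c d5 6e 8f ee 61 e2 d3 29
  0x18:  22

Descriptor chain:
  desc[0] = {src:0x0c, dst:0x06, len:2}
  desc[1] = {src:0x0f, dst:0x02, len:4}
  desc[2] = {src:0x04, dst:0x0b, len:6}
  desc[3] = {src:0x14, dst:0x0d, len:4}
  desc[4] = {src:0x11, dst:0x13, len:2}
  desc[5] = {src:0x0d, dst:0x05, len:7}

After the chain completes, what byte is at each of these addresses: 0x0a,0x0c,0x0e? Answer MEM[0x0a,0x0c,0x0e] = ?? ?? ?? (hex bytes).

[0] 0x0c->0x06 len=2 : 50 2b
[1] 0x0f->0x02 len=4 : 6c d5 6e 8f
[2] 0x04->0x0b len=6 : 6e 8f 50 2b 76 40
[3] 0x14->0x0d len=4 : 61 e2 d3 29
[4] 0x11->0x13 len=2 : 6e 8f
[5] 0x0d->0x05 len=7 : 61 e2 d3 29 6e 8f 6e
query mem[0x0a]=0x8f, mem[0x0c]=0x8f, mem[0x0e]=0xe2

MEM[0x0a,0x0c,0x0e] = 8f 8f e2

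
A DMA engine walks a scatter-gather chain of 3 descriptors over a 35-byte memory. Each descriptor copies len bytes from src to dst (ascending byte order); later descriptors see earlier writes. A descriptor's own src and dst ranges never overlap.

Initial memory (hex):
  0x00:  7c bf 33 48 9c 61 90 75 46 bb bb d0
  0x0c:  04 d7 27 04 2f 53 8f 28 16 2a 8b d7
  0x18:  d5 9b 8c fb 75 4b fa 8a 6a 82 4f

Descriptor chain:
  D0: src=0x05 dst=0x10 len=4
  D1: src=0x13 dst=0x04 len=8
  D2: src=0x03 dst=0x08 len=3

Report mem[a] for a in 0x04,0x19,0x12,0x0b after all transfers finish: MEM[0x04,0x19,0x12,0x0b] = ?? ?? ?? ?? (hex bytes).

[0] 0x05->0x10 len=4 : 61 90 75 46
[1] 0x13->0x04 len=8 : 46 16 2a 8b d7 d5 9b 8c
[2] 0x03->0x08 len=3 : 48 46 16
query mem[0x04]=0x46, mem[0x19]=0x9b, mem[0x12]=0x75, mem[0x0b]=0x8c

MEM[0x04,0x19,0x12,0x0b] = 46 9b 75 8c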